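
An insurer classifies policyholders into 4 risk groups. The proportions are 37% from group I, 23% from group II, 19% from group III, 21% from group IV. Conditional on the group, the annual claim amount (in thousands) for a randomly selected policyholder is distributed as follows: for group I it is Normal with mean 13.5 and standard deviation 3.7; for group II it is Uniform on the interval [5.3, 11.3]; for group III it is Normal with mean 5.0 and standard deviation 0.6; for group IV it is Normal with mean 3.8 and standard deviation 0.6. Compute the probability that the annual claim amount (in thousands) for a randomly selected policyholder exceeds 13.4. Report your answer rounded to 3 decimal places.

Conditional on each group, P(X > 13.4): I: 0.510781; II: 0; III: 0; IV: 0.
By total probability, P(X > 13.4) = 0.37·0.510781 + 0.23·0 + 0.19·0 + 0.21·0 = 0.188989.

0.189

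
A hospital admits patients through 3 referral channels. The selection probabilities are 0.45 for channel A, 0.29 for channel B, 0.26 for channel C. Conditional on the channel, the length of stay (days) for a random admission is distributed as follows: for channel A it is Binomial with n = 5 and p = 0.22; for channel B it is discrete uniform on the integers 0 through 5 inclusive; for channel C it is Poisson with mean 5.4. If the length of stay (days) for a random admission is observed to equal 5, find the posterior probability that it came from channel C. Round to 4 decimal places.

Likelihoods P(X=5 | ·): A: 0.000515363; B: 0.166667; C: 0.172821.
Posterior ∝ prior × likelihood. Numerator for C: 0.26·0.172821 = 0.0449335.
Normalizing constant: 0.45·0.000515363 + 0.29·0.166667 + 0.26·0.172821 = 0.0934988.
P(C | observation) = 0.0449335 / 0.0934988 = 0.480579.

0.4806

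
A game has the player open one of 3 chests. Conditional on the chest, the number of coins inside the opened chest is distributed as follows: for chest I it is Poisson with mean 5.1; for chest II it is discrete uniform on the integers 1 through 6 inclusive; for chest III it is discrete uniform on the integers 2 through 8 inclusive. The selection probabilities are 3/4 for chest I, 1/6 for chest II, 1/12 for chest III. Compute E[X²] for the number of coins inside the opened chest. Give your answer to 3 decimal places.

For each component E[X²] = Var + (mean)², giving I: 31.11; II: 15.1667; III: 29.
Overall E[X²] = 0.75·31.11 + 0.166667·15.1667 + 0.0833333·29 = 28.2769.

28.277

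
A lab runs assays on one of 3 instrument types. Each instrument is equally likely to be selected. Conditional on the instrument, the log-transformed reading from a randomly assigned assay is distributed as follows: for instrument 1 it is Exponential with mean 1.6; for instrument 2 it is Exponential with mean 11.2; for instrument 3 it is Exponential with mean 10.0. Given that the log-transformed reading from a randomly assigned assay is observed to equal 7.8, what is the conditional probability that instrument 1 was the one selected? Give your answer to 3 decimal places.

Likelihoods f(7.8 | ·): 1: 0.00477193; 2: 0.0444966; 3: 0.0458406.
Posterior ∝ prior × likelihood. Numerator for 1: 0.333333·0.00477193 = 0.00159064.
Normalizing constant: 0.333333·0.00477193 + 0.333333·0.0444966 + 0.333333·0.0458406 = 0.031703.
P(1 | observation) = 0.00159064 / 0.031703 = 0.0501732.

0.050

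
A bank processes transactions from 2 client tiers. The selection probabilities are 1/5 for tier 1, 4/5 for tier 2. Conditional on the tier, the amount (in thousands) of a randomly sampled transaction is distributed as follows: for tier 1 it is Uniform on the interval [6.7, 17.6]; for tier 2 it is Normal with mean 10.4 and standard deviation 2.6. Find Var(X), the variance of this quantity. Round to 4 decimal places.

7.8782

Per component, 1: μ=12.15, E[X²]=157.523; 2: μ=10.4, E[X²]=114.92.
E[X] = 0.2·12.15 + 0.8·10.4 = 10.75.
E[X²] = 0.2·157.523 + 0.8·114.92 = 123.441.
Var(X) = E[X²] − (E[X])² = 123.441 − 115.562 = 7.87817.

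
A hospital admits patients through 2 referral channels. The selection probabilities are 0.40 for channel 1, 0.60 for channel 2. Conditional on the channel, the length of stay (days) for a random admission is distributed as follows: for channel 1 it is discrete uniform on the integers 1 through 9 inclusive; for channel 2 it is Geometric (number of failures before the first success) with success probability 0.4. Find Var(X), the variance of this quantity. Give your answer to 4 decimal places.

7.8567

Per component, 1: μ=5, E[X²]=31.6667; 2: μ=1.5, E[X²]=6.
E[X] = 0.4·5 + 0.6·1.5 = 2.9.
E[X²] = 0.4·31.6667 + 0.6·6 = 16.2667.
Var(X) = E[X²] − (E[X])² = 16.2667 − 8.41 = 7.85667.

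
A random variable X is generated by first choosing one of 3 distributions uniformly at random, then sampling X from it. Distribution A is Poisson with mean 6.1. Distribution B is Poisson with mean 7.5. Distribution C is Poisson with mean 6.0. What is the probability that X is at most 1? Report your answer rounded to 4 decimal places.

Conditional on each component, P(X ≤ 1): A: 0.0159244; B: 0.00470122; C: 0.0173513.
By total probability, P(X ≤ 1) = 0.333333·0.0159244 + 0.333333·0.00470122 + 0.333333·0.0173513 = 0.0126589.

0.0127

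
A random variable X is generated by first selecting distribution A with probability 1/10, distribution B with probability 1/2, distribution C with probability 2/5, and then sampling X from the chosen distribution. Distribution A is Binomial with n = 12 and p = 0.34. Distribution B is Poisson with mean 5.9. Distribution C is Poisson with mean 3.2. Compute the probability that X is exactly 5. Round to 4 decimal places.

Conditional on each component, P(X = 5): A: 0.196303; B: 0.163208; C: 0.113979.
By total probability, P(X = 5) = 0.1·0.196303 + 0.5·0.163208 + 0.4·0.113979 = 0.146826.

0.1468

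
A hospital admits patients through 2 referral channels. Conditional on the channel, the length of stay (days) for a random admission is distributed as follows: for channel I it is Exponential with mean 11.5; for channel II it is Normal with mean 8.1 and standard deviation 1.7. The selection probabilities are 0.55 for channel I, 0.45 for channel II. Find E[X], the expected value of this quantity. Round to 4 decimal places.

Component means — I: 11.5; II: 8.1.
E[X] = 0.55·11.5 + 0.45·8.1 = 9.97.

9.9700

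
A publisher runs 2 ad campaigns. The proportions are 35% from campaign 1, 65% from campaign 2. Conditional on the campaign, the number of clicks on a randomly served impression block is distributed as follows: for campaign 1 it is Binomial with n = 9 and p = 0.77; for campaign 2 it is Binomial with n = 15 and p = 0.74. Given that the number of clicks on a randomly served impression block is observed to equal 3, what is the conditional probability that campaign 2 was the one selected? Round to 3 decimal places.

Likelihoods P(X=3 | ·): 1: 0.00567699; 2: 1.75949e-05.
Posterior ∝ prior × likelihood. Numerator for 2: 0.65·1.75949e-05 = 1.14367e-05.
Normalizing constant: 0.35·0.00567699 + 0.65·1.75949e-05 = 0.00199838.
P(2 | observation) = 1.14367e-05 / 0.00199838 = 0.00572296.

0.006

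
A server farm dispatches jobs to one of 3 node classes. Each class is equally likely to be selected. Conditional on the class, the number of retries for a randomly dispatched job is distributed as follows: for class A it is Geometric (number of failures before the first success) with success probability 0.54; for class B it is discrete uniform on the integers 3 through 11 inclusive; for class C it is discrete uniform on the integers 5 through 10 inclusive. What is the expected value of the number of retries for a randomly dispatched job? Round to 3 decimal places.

Component means — A: 0.851852; B: 7; C: 7.5.
E[X] = 0.333333·0.851852 + 0.333333·7 + 0.333333·7.5 = 5.11728.

5.117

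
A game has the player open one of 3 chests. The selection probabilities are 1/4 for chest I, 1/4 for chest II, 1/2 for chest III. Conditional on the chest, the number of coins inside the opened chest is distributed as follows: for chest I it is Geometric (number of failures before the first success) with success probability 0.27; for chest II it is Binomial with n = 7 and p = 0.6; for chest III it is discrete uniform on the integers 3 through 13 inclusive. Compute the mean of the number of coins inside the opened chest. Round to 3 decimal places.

Component means — I: 2.7037; II: 4.2; III: 8.
E[X] = 0.25·2.7037 + 0.25·4.2 + 0.5·8 = 5.72593.

5.726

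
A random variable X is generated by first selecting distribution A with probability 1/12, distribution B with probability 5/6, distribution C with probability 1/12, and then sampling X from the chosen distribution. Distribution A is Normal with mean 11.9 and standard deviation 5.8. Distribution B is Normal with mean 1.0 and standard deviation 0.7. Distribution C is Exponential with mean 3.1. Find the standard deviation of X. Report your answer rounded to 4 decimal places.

3.6204

Per component, A: μ=11.9, E[X²]=175.25; B: μ=1, E[X²]=1.49; C: μ=3.1, E[X²]=19.22.
E[X] = 0.0833333·11.9 + 0.833333·1 + 0.0833333·3.1 = 2.08333.
E[X²] = 0.0833333·175.25 + 0.833333·1.49 + 0.0833333·19.22 = 17.4475.
Var(X) = E[X²] − (E[X])² = 17.4475 − 4.34028 = 13.1072.
SD(X) = √13.1072 = 3.62039.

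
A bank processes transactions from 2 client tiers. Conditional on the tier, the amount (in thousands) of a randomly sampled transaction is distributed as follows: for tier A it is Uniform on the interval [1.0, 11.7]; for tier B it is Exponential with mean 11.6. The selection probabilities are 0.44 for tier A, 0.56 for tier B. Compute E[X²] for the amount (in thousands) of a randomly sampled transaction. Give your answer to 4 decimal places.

172.6471

For each component E[X²] = Var + (mean)², giving A: 49.8633; B: 269.12.
Overall E[X²] = 0.44·49.8633 + 0.56·269.12 = 172.647.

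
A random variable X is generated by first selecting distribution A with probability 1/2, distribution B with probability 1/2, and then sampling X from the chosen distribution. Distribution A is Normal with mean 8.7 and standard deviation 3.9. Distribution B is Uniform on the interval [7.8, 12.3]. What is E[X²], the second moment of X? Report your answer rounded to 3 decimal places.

For each component E[X²] = Var + (mean)², giving A: 90.9; B: 102.69.
Overall E[X²] = 0.5·90.9 + 0.5·102.69 = 96.795.

96.795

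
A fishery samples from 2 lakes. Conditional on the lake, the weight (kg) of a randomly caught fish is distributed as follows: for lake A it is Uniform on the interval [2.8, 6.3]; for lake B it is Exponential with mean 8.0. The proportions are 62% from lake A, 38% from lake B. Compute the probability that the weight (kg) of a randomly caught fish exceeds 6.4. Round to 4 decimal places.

Conditional on each lake, P(X > 6.4): A: 0; B: 0.449329.
By total probability, P(X > 6.4) = 0.62·0 + 0.38·0.449329 = 0.170745.

0.1707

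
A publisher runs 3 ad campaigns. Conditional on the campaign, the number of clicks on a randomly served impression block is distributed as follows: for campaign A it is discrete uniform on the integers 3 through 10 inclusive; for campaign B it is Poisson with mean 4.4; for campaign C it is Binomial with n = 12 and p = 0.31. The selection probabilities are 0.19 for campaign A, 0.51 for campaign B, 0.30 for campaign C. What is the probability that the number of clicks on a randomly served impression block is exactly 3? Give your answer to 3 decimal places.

Conditional on each campaign, P(X = 3): A: 0.125; B: 0.174305; C: 0.232354.
By total probability, P(X = 3) = 0.19·0.125 + 0.51·0.174305 + 0.3·0.232354 = 0.182352.

0.182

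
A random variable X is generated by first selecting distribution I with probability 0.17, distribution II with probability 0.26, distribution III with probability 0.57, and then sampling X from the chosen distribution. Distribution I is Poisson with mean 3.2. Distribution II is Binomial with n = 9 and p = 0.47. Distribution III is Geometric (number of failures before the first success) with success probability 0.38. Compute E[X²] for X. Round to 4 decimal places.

For each component E[X²] = Var + (mean)², giving I: 13.44; II: 20.1348; III: 6.95568.
Overall E[X²] = 0.17·13.44 + 0.26·20.1348 + 0.57·6.95568 = 11.4846.

11.4846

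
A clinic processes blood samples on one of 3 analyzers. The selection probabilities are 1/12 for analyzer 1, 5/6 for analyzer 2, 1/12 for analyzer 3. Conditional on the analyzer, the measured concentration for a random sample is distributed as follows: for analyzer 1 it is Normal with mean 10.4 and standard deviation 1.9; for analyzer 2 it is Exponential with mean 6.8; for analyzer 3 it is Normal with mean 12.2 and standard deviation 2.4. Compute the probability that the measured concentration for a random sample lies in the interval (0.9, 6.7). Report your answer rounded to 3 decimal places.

0.422

Conditional on each analyzer, P(0.9 < X < 6.7): 1: 0.025745; 2: 0.502702; 3: 0.0109612.
By total probability, P(0.9 < X < 6.7) = 0.0833333·0.025745 + 0.833333·0.502702 + 0.0833333·0.0109612 = 0.421977.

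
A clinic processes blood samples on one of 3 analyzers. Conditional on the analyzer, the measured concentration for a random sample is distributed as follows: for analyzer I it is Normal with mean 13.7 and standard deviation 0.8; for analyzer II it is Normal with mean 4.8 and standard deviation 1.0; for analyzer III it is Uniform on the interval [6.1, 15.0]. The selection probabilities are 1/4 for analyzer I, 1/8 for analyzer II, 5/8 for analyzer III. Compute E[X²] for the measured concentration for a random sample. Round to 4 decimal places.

For each component E[X²] = Var + (mean)², giving I: 188.33; II: 24.04; III: 117.903.
Overall E[X²] = 0.25·188.33 + 0.125·24.04 + 0.625·117.903 = 123.777.

123.7771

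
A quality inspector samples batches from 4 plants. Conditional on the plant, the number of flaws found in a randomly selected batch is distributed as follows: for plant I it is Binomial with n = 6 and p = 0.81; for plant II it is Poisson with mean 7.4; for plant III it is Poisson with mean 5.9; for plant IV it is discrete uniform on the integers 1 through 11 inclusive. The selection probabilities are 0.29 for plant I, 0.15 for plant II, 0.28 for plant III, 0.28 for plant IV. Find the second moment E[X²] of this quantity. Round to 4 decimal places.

For each component E[X²] = Var + (mean)², giving I: 24.543; II: 62.16; III: 40.71; IV: 46.
Overall E[X²] = 0.29·24.543 + 0.15·62.16 + 0.28·40.71 + 0.28·46 = 40.7203.

40.7203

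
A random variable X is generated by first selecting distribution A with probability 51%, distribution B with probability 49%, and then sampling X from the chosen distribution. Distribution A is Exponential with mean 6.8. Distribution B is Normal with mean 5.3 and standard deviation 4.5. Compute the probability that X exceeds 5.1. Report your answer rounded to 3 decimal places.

Conditional on each component, P(X > 5.1): A: 0.472367; B: 0.517725.
By total probability, P(X > 5.1) = 0.51·0.472367 + 0.49·0.517725 = 0.494592.

0.495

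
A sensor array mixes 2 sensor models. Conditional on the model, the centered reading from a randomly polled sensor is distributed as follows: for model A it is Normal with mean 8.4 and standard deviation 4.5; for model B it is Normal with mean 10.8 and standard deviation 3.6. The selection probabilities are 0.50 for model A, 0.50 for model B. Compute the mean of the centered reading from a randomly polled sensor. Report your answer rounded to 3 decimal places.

Component means — A: 8.4; B: 10.8.
E[X] = 0.5·8.4 + 0.5·10.8 = 9.6.

9.600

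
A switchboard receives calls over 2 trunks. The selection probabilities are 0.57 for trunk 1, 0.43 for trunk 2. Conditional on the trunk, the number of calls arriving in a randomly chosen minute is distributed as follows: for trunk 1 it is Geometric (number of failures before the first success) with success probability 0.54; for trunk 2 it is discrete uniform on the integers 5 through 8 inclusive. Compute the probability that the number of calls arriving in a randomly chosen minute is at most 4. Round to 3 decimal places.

Conditional on each trunk, P(X ≤ 4): 1: 0.979404; 2: 0.
By total probability, P(X ≤ 4) = 0.57·0.979404 + 0.43·0 = 0.55826.

0.558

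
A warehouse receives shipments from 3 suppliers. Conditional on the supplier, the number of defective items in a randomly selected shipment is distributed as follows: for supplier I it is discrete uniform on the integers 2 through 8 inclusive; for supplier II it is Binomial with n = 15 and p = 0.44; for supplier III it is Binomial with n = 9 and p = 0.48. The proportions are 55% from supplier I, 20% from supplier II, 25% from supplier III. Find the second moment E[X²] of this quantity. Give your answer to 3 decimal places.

30.628

For each component E[X²] = Var + (mean)², giving I: 29; II: 47.256; III: 20.9088.
Overall E[X²] = 0.55·29 + 0.2·47.256 + 0.25·20.9088 = 30.6284.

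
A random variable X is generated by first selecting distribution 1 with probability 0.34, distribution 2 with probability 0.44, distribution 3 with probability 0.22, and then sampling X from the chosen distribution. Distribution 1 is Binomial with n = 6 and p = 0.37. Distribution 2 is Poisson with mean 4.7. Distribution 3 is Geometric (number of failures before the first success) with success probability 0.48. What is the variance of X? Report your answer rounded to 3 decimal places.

5.323

Per component, 1: μ=2.22, E[X²]=6.327; 2: μ=4.7, E[X²]=26.79; 3: μ=1.08333, E[X²]=3.43056.
E[X] = 0.34·2.22 + 0.44·4.7 + 0.22·1.08333 = 3.06113.
E[X²] = 0.34·6.327 + 0.44·26.79 + 0.22·3.43056 = 14.6935.
Var(X) = E[X²] − (E[X])² = 14.6935 − 9.37054 = 5.32296.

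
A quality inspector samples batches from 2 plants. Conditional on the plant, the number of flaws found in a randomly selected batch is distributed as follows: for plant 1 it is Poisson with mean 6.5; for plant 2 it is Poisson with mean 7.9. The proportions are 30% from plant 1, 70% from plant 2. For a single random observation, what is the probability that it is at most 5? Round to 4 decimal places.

0.2511

Conditional on each plant, P(X ≤ 5): 1: 0.369041; 2: 0.200569.
By total probability, P(X ≤ 5) = 0.3·0.369041 + 0.7·0.200569 = 0.251111.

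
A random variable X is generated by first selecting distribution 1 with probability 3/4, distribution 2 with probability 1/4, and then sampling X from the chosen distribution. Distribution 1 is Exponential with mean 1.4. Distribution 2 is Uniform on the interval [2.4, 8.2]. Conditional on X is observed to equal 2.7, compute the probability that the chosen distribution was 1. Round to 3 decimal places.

0.644

Likelihoods f(2.7 | ·): 1: 0.103826; 2: 0.172414.
Posterior ∝ prior × likelihood. Numerator for 1: 0.75·0.103826 = 0.0778691.
Normalizing constant: 0.75·0.103826 + 0.25·0.172414 = 0.120973.
P(1 | observation) = 0.0778691 / 0.120973 = 0.643692.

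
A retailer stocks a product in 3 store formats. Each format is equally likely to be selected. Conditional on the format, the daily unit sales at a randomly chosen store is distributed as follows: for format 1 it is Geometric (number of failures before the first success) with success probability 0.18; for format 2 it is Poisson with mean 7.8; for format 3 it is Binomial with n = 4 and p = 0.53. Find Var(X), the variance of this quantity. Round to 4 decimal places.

16.7818

Per component, 1: μ=4.55556, E[X²]=46.0617; 2: μ=7.8, E[X²]=68.64; 3: μ=2.12, E[X²]=5.4908.
E[X] = 0.333333·4.55556 + 0.333333·7.8 + 0.333333·2.12 = 4.82519.
E[X²] = 0.333333·46.0617 + 0.333333·68.64 + 0.333333·5.4908 = 40.0642.
Var(X) = E[X²] − (E[X])² = 40.0642 − 23.2824 = 16.7818.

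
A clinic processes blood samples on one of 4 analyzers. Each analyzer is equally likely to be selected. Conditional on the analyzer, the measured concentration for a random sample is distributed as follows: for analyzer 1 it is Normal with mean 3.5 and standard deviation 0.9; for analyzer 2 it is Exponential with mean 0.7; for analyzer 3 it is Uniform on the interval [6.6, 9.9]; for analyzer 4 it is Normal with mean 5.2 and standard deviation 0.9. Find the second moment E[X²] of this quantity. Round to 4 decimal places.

For each component E[X²] = Var + (mean)², giving 1: 13.06; 2: 0.98; 3: 68.97; 4: 27.85.
Overall E[X²] = 0.25·13.06 + 0.25·0.98 + 0.25·68.97 + 0.25·27.85 = 27.715.

27.7150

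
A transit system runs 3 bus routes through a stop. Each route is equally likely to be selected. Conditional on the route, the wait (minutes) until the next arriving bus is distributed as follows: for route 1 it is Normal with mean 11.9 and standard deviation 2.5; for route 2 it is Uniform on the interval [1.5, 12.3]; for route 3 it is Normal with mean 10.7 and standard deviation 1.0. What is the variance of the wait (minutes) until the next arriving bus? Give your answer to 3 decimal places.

Per component, 1: μ=11.9, E[X²]=147.86; 2: μ=6.9, E[X²]=57.33; 3: μ=10.7, E[X²]=115.49.
E[X] = 0.333333·11.9 + 0.333333·6.9 + 0.333333·10.7 = 9.83333.
E[X²] = 0.333333·147.86 + 0.333333·57.33 + 0.333333·115.49 = 106.893.
Var(X) = E[X²] − (E[X])² = 106.893 − 96.6944 = 10.1989.

10.199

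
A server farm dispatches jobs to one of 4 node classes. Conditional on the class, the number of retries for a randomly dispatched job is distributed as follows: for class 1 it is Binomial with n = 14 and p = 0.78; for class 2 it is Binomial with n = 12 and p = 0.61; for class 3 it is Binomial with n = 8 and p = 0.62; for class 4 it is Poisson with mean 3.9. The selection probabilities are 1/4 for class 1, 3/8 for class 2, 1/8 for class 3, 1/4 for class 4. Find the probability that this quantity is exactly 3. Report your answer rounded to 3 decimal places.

Conditional on each class, P(X = 3): 1: 1.00933e-05; 2: 0.010423; 3: 0.10575; 4: 0.200122.
By total probability, P(X = 3) = 0.25·1.00933e-05 + 0.375·0.010423 + 0.125·0.10575 + 0.25·0.200122 = 0.0671603.

0.067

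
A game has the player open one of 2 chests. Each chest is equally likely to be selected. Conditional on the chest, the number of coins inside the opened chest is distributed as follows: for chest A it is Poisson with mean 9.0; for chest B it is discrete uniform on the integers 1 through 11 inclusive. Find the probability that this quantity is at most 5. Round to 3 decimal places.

0.285

Conditional on each chest, P(X ≤ 5): A: 0.115691; B: 0.454545.
By total probability, P(X ≤ 5) = 0.5·0.115691 + 0.5·0.454545 = 0.285118.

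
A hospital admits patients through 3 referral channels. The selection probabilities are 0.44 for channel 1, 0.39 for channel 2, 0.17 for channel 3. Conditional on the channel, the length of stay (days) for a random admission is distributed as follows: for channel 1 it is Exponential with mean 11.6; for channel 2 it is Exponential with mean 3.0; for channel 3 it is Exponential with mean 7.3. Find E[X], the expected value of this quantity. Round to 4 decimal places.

7.5150

Component means — 1: 11.6; 2: 3; 3: 7.3.
E[X] = 0.44·11.6 + 0.39·3 + 0.17·7.3 = 7.515.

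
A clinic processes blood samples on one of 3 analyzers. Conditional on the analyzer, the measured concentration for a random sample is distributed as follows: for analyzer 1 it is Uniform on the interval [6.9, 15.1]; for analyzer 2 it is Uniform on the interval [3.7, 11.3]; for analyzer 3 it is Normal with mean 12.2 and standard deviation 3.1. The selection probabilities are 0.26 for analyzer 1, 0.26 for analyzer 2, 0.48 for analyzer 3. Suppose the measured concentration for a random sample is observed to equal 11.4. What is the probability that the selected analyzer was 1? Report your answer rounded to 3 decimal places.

Likelihoods f(11.4 | ·): 1: 0.121951; 2: 0; 3: 0.124476.
Posterior ∝ prior × likelihood. Numerator for 1: 0.26·0.121951 = 0.0317073.
Normalizing constant: 0.26·0.121951 + 0.26·0 + 0.48·0.124476 = 0.091456.
P(1 | observation) = 0.0317073 / 0.091456 = 0.346695.

0.347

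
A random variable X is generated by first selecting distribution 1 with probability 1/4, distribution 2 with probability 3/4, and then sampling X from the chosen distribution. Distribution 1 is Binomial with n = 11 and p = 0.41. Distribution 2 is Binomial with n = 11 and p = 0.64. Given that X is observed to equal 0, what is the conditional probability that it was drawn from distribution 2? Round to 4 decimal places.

Likelihoods P(X=0 | ·): 1: 0.00301559; 2: 1.31622e-05.
Posterior ∝ prior × likelihood. Numerator for 2: 0.75·1.31622e-05 = 9.87163e-06.
Normalizing constant: 0.25·0.00301559 + 0.75·1.31622e-05 = 0.000763769.
P(2 | observation) = 9.87163e-06 / 0.000763769 = 0.0129249.

0.0129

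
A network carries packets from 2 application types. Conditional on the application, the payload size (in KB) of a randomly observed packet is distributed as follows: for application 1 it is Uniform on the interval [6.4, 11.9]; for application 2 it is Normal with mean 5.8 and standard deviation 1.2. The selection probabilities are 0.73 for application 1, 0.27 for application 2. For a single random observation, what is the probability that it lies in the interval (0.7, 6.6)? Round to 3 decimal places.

0.228

Conditional on each application, P(0.7 < X < 6.6): 1: 0.0363636; 2: 0.747497.
By total probability, P(0.7 < X < 6.6) = 0.73·0.0363636 + 0.27·0.747497 = 0.22837.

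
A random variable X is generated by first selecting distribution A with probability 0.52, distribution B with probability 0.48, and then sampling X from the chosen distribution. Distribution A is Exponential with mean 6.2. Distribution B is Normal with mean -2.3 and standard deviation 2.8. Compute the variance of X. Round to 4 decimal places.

41.7856

Per component, A: μ=6.2, E[X²]=76.88; B: μ=-2.3, E[X²]=13.13.
E[X] = 0.52·6.2 + 0.48·-2.3 = 2.12.
E[X²] = 0.52·76.88 + 0.48·13.13 = 46.28.
Var(X) = E[X²] − (E[X])² = 46.28 − 4.4944 = 41.7856.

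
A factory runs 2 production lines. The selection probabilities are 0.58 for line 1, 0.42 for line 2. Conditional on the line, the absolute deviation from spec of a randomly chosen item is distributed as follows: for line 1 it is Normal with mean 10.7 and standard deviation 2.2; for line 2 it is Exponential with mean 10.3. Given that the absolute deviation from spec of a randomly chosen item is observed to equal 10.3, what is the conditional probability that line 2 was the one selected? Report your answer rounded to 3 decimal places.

0.127

Likelihoods f(10.3 | ·): 1: 0.178365; 2: 0.0357165.
Posterior ∝ prior × likelihood. Numerator for 2: 0.42·0.0357165 = 0.0150009.
Normalizing constant: 0.58·0.178365 + 0.42·0.0357165 = 0.118452.
P(2 | observation) = 0.0150009 / 0.118452 = 0.126641.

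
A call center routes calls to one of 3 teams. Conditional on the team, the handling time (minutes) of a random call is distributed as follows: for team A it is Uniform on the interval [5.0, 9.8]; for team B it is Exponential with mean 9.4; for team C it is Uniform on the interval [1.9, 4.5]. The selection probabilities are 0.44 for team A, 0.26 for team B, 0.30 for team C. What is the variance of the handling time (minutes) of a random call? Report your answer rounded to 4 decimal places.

29.7718

Per component, A: μ=7.4, E[X²]=56.68; B: μ=9.4, E[X²]=176.72; C: μ=3.2, E[X²]=10.8033.
E[X] = 0.44·7.4 + 0.26·9.4 + 0.3·3.2 = 6.66.
E[X²] = 0.44·56.68 + 0.26·176.72 + 0.3·10.8033 = 74.1274.
Var(X) = E[X²] − (E[X])² = 74.1274 − 44.3556 = 29.7718.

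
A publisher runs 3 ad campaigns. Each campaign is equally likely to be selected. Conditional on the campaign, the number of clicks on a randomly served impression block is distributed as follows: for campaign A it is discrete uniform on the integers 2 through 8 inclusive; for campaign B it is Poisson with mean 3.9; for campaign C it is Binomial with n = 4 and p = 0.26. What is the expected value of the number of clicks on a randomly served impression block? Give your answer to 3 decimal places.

3.313

Component means — A: 5; B: 3.9; C: 1.04.
E[X] = 0.333333·5 + 0.333333·3.9 + 0.333333·1.04 = 3.31333.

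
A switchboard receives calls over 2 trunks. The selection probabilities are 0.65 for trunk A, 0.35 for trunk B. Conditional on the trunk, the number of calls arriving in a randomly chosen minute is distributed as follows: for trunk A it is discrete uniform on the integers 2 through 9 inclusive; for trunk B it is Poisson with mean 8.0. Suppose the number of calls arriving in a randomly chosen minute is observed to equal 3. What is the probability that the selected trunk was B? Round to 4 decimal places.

Likelihoods P(X=3 | ·): A: 0.125; B: 0.0286261.
Posterior ∝ prior × likelihood. Numerator for B: 0.35·0.0286261 = 0.0100192.
Normalizing constant: 0.65·0.125 + 0.35·0.0286261 = 0.0912692.
P(B | observation) = 0.0100192 / 0.0912692 = 0.109776.

0.1098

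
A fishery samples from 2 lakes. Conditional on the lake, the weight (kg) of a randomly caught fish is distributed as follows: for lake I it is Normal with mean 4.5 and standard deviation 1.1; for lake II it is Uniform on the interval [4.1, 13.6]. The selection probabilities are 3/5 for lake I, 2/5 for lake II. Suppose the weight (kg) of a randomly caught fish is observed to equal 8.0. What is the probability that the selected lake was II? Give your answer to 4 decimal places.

0.9683

Likelihoods f(8.0 | ·): I: 0.00229681; II: 0.105263.
Posterior ∝ prior × likelihood. Numerator for II: 0.4·0.105263 = 0.0421053.
Normalizing constant: 0.6·0.00229681 + 0.4·0.105263 = 0.0434834.
P(II | observation) = 0.0421053 / 0.0434834 = 0.968308.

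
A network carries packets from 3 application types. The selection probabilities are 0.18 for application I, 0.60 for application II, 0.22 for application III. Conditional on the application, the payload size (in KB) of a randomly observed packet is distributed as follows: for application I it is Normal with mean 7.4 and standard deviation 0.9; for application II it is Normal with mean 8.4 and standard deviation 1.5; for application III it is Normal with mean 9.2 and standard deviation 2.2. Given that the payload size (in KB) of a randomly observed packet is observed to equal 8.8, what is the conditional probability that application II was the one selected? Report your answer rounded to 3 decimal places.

Likelihoods f(8.8 | ·): I: 0.132198; II: 0.256671; III: 0.178365.
Posterior ∝ prior × likelihood. Numerator for II: 0.6·0.256671 = 0.154003.
Normalizing constant: 0.18·0.132198 + 0.6·0.256671 + 0.22·0.178365 = 0.217039.
P(II | observation) = 0.154003 / 0.217039 = 0.709564.

0.710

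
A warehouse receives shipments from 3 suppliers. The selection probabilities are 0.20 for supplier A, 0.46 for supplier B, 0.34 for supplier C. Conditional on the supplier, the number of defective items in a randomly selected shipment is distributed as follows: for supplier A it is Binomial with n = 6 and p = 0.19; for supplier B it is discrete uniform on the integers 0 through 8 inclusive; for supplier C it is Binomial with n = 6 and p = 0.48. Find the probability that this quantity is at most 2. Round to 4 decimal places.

0.4658

Conditional on each supplier, P(X ≤ 2): A: 0.913021; B: 0.333333; C: 0.381959.
By total probability, P(X ≤ 2) = 0.2·0.913021 + 0.46·0.333333 + 0.34·0.381959 = 0.465804.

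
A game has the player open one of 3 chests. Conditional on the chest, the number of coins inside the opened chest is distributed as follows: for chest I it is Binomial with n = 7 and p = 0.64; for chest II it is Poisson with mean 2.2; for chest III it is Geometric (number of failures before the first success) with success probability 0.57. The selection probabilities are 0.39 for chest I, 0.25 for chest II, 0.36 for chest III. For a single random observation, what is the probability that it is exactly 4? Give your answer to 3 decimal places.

0.141

Conditional on each chest, P(X = 4): I: 0.273965; II: 0.108151; III: 0.0194872.
By total probability, P(X = 4) = 0.39·0.273965 + 0.25·0.108151 + 0.36·0.0194872 = 0.1409.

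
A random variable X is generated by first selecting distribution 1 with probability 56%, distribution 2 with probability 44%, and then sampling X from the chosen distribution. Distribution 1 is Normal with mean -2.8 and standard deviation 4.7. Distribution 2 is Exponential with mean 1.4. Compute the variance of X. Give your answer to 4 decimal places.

17.5793

Per component, 1: μ=-2.8, E[X²]=29.93; 2: μ=1.4, E[X²]=3.92.
E[X] = 0.56·-2.8 + 0.44·1.4 = -0.952.
E[X²] = 0.56·29.93 + 0.44·3.92 = 18.4856.
Var(X) = E[X²] − (E[X])² = 18.4856 − 0.906304 = 17.5793.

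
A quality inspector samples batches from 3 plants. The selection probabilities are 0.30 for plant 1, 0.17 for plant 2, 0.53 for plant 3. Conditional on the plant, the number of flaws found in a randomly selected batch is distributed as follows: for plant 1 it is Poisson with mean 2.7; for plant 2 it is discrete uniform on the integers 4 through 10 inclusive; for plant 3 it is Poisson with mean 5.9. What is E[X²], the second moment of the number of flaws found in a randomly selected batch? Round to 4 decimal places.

33.5833

For each component E[X²] = Var + (mean)², giving 1: 9.99; 2: 53; 3: 40.71.
Overall E[X²] = 0.3·9.99 + 0.17·53 + 0.53·40.71 = 33.5833.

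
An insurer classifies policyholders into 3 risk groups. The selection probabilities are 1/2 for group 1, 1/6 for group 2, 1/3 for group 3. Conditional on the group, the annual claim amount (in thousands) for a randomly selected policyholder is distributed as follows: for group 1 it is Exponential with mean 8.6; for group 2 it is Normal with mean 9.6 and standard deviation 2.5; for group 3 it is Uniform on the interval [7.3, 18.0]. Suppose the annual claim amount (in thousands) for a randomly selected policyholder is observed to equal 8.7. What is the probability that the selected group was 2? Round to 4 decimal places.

Likelihoods f(8.7 | ·): 1: 0.0422822; 2: 0.149564; 3: 0.0934579.
Posterior ∝ prior × likelihood. Numerator for 2: 0.166667·0.149564 = 0.0249274.
Normalizing constant: 0.5·0.0422822 + 0.166667·0.149564 + 0.333333·0.0934579 = 0.0772211.
P(2 | observation) = 0.0249274 / 0.0772211 = 0.322805.

0.3228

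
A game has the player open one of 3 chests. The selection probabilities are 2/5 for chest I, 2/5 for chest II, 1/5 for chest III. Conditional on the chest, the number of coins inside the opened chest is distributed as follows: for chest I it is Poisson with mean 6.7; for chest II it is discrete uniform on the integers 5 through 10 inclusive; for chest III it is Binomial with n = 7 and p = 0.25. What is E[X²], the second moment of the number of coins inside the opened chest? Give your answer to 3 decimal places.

For each component E[X²] = Var + (mean)², giving I: 51.59; II: 59.1667; III: 4.375.
Overall E[X²] = 0.4·51.59 + 0.4·59.1667 + 0.2·4.375 = 45.1777.

45.178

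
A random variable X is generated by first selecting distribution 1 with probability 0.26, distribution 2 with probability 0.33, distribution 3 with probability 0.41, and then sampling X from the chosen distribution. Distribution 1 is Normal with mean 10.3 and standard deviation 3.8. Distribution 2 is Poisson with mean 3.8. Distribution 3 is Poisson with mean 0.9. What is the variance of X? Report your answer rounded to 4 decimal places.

19.5595

Per component, 1: μ=10.3, E[X²]=120.53; 2: μ=3.8, E[X²]=18.24; 3: μ=0.9, E[X²]=1.71.
E[X] = 0.26·10.3 + 0.33·3.8 + 0.41·0.9 = 4.301.
E[X²] = 0.26·120.53 + 0.33·18.24 + 0.41·1.71 = 38.0581.
Var(X) = E[X²] − (E[X])² = 38.0581 − 18.4986 = 19.5595.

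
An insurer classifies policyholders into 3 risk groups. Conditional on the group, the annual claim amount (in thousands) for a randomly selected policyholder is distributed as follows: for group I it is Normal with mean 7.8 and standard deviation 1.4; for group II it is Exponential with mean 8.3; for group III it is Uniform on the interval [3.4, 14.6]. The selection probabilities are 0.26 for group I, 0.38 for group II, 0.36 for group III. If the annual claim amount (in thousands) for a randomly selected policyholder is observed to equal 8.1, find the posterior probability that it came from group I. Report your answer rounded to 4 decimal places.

Likelihoods f(8.1 | ·): I: 0.278491; II: 0.0454038; III: 0.0892857.
Posterior ∝ prior × likelihood. Numerator for I: 0.26·0.278491 = 0.0724076.
Normalizing constant: 0.26·0.278491 + 0.38·0.0454038 + 0.36·0.0892857 = 0.121804.
P(I | observation) = 0.0724076 / 0.121804 = 0.594461.

0.5945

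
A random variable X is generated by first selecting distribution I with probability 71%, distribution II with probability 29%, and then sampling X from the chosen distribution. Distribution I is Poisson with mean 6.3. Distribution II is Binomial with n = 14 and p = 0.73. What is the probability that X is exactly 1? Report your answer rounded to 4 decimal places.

Conditional on each component, P(X = 1): I: 0.0115687; II: 4.14171e-07.
By total probability, P(X = 1) = 0.71·0.0115687 + 0.29·4.14171e-07 = 0.00821391.

0.0082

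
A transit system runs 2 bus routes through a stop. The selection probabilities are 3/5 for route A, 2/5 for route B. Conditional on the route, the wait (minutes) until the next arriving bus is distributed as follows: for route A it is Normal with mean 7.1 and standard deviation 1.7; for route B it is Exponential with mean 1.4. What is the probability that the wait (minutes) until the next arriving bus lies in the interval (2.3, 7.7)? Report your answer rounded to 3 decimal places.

0.457

Conditional on each route, P(2.3 < X < 7.7): A: 0.635559; B: 0.18934.
By total probability, P(2.3 < X < 7.7) = 0.6·0.635559 + 0.4·0.18934 = 0.457071.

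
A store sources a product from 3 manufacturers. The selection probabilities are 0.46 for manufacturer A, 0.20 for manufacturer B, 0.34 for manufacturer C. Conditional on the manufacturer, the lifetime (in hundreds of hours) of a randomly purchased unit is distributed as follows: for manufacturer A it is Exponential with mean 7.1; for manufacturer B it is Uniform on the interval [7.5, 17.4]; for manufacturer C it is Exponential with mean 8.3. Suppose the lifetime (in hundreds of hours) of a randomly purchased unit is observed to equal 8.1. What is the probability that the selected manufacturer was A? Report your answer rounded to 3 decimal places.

Likelihoods f(8.1 | ·): A: 0.0450069; B: 0.10101; C: 0.0454038.
Posterior ∝ prior × likelihood. Numerator for A: 0.46·0.0450069 = 0.0207032.
Normalizing constant: 0.46·0.0450069 + 0.2·0.10101 + 0.34·0.0454038 = 0.0563425.
P(A | observation) = 0.0207032 / 0.0563425 = 0.367452.

0.367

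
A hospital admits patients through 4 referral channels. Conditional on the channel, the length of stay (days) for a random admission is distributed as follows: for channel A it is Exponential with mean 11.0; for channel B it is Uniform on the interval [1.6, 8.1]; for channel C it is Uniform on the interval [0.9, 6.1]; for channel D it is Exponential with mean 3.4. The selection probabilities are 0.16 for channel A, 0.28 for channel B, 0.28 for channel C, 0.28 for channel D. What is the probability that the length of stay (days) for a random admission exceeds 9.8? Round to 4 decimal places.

Conditional on each channel, P(X > 9.8): A: 0.410283; B: 0; C: 0; D: 0.0560028.
By total probability, P(X > 9.8) = 0.16·0.410283 + 0.28·0 + 0.28·0 + 0.28·0.0560028 = 0.081326.

0.0813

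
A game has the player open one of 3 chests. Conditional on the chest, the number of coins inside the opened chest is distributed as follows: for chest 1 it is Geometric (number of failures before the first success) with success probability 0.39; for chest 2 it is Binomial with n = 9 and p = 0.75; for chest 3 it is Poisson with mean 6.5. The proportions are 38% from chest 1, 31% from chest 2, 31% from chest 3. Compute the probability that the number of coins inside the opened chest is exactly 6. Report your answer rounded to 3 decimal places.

Conditional on each chest, P(X = 6): 1: 0.0200929; 2: 0.233597; 3: 0.157483.
By total probability, P(X = 6) = 0.38·0.0200929 + 0.31·0.233597 + 0.31·0.157483 = 0.12887.

0.129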